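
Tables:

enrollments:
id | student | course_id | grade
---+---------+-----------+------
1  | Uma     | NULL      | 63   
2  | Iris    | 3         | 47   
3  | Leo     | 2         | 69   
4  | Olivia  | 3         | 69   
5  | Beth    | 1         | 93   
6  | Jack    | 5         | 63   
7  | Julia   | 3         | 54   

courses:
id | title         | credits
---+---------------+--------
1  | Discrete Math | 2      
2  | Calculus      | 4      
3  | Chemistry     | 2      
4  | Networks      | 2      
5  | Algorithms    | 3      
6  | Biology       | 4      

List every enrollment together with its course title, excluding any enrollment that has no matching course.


INNER JOIN keeps only enrollments rows whose course_id matches an id in courses. Walk through each enrollment:
  - enrollment 1 (Uma): course_id=NULL, no match -> dropped
  - enrollment 2 (Iris): course_id=3 -> matches Chemistry
  - enrollment 3 (Leo): course_id=2 -> matches Calculus
  - enrollment 4 (Olivia): course_id=3 -> matches Chemistry
  - enrollment 5 (Beth): course_id=1 -> matches Discrete Math
  - enrollment 6 (Jack): course_id=5 -> matches Algorithms
  - enrollment 7 (Julia): course_id=3 -> matches Chemistry
So 1 of 7 rows is dropped.

SQL:
SELECT a.student, b.title AS course
FROM enrollments a
INNER JOIN courses b ON a.course_id = b.id

Result:
student | course       
--------+--------------
Iris    | Chemistry    
Leo     | Calculus     
Olivia  | Chemistry    
Beth    | Discrete Math
Jack    | Algorithms   
Julia   | Chemistry    


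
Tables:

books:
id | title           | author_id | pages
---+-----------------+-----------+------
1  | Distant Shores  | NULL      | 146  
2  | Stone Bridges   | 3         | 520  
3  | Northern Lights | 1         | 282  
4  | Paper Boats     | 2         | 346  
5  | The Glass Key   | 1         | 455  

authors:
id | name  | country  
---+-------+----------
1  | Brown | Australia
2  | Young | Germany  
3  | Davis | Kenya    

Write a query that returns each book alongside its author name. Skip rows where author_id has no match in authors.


INNER JOIN keeps only books rows whose author_id matches an id in authors. Walk through each book:
  - book 1 (Distant Shores): author_id=NULL, no match -> dropped
  - book 2 (Stone Bridges): author_id=3 -> matches Davis
  - book 3 (Northern Lights): author_id=1 -> matches Brown
  - book 4 (Paper Boats): author_id=2 -> matches Young
  - book 5 (The Glass Key): author_id=1 -> matches Brown
So 1 of 5 rows is dropped.

SQL:
SELECT a.title, b.name AS author
FROM books a
INNER JOIN authors b ON a.author_id = b.id

Result:
title           | author
----------------+-------
Stone Bridges   | Davis 
Northern Lights | Brown 
Paper Boats     | Young 
The Glass Key   | Brown 


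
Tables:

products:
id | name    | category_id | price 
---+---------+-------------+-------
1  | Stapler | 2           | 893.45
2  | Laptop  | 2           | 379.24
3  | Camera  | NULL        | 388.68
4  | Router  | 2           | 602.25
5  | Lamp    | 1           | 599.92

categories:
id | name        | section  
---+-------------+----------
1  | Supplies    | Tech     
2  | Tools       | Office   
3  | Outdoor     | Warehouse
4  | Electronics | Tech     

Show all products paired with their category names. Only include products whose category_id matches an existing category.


INNER JOIN keeps only products rows whose category_id matches an id in categories. Walk through each product:
  - product 1 (Stapler): category_id=2 -> matches Tools
  - product 2 (Laptop): category_id=2 -> matches Tools
  - product 3 (Camera): category_id=NULL, no match -> dropped
  - product 4 (Router): category_id=2 -> matches Tools
  - product 5 (Lamp): category_id=1 -> matches Supplies
So 1 of 5 rows is dropped.

SQL:
SELECT a.name, b.name AS category
FROM products a
INNER JOIN categories b ON a.category_id = b.id

Result:
name    | category
--------+---------
Stapler | Tools   
Laptop  | Tools   
Router  | Tools   
Lamp    | Supplies


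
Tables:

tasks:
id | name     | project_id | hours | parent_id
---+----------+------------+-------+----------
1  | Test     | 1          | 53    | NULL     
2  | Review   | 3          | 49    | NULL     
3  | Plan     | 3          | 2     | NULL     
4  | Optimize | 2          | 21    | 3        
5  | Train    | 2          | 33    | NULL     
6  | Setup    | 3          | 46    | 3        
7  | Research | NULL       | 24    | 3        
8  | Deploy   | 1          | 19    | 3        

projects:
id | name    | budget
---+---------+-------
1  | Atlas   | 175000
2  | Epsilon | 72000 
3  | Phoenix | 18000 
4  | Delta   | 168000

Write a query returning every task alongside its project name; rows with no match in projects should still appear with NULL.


LEFT JOIN keeps every row from tasks (the left table); where project_id has no match in projects, the project columns become NULL. Walk through each task:
  - task 1 (Test): project_id=1 -> matches Atlas
  - task 2 (Review): project_id=3 -> matches Phoenix
  - task 3 (Plan): project_id=3 -> matches Phoenix
  - task 4 (Optimize): project_id=2 -> matches Epsilon
  - task 5 (Train): project_id=2 -> matches Epsilon
  - task 6 (Setup): project_id=3 -> matches Phoenix
  - task 7 (Research): project_id=NULL, no match -> kept with NULL
  - task 8 (Deploy): project_id=1 -> matches Atlas
All 8 rows appear; 1 has NULL project.

SQL:
SELECT a.name, b.name AS project
FROM tasks a
LEFT JOIN projects b ON a.project_id = b.id

Result:
name     | project
---------+--------
Test     | Atlas  
Review   | Phoenix
Plan     | Phoenix
Optimize | Epsilon
Train    | Epsilon
Setup    | Phoenix
Research | NULL   
Deploy   | Atlas  


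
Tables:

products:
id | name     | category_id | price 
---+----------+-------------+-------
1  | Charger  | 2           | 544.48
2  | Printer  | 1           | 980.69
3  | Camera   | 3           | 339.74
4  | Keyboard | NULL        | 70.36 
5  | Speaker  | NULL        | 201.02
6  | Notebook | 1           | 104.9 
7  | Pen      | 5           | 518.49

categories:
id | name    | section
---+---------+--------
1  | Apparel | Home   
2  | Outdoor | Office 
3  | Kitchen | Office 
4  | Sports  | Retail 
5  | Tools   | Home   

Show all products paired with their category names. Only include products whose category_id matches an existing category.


INNER JOIN keeps only products rows whose category_id matches an id in categories. Walk through each product:
  - product 1 (Charger): category_id=2 -> matches Outdoor
  - product 2 (Printer): category_id=1 -> matches Apparel
  - product 3 (Camera): category_id=3 -> matches Kitchen
  - product 4 (Keyboard): category_id=NULL, no match -> dropped
  - product 5 (Speaker): category_id=NULL, no match -> dropped
  - product 6 (Notebook): category_id=1 -> matches Apparel
  - product 7 (Pen): category_id=5 -> matches Tools
So 2 of 7 rows are dropped.

SQL:
SELECT a.name, b.name AS category
FROM products a
INNER JOIN categories b ON a.category_id = b.id

Result:
name     | category
---------+---------
Charger  | Outdoor 
Printer  | Apparel 
Camera   | Kitchen 
Notebook | Apparel 
Pen      | Tools   


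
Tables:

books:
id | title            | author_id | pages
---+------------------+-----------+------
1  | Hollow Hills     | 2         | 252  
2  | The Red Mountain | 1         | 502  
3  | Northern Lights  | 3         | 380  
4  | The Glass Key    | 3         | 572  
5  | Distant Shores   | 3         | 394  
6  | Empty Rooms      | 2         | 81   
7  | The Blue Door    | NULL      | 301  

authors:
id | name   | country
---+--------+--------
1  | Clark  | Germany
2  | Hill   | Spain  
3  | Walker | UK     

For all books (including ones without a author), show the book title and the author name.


LEFT JOIN keeps every row from books (the left table); where author_id has no match in authors, the author columns become NULL. Walk through each book:
  - book 1 (Hollow Hills): author_id=2 -> matches Hill
  - book 2 (The Red Mountain): author_id=1 -> matches Clark
  - book 3 (Northern Lights): author_id=3 -> matches Walker
  - book 4 (The Glass Key): author_id=3 -> matches Walker
  - book 5 (Distant Shores): author_id=3 -> matches Walker
  - book 6 (Empty Rooms): author_id=2 -> matches Hill
  - book 7 (The Blue Door): author_id=NULL, no match -> kept with NULL
All 7 rows appear; 1 has NULL author.

SQL:
SELECT a.title, b.name AS author
FROM books a
LEFT JOIN authors b ON a.author_id = b.id

Result:
title            | author
-----------------+-------
Hollow Hills     | Hill  
The Red Mountain | Clark 
Northern Lights  | Walker
The Glass Key    | Walker
Distant Shores   | Walker
Empty Rooms      | Hill  
The Blue Door    | NULL  


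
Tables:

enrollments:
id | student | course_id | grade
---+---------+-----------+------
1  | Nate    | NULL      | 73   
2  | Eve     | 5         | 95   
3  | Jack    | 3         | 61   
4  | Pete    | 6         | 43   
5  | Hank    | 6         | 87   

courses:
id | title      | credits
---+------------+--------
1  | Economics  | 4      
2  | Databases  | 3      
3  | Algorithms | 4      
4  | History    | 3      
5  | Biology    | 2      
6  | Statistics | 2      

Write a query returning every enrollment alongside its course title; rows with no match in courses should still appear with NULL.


LEFT JOIN keeps every row from enrollments (the left table); where course_id has no match in courses, the course columns become NULL. Walk through each enrollment:
  - enrollment 1 (Nate): course_id=NULL, no match -> kept with NULL
  - enrollment 2 (Eve): course_id=5 -> matches Biology
  - enrollment 3 (Jack): course_id=3 -> matches Algorithms
  - enrollment 4 (Pete): course_id=6 -> matches Statistics
  - enrollment 5 (Hank): course_id=6 -> matches Statistics
All 5 rows appear; 1 has NULL course.

SQL:
SELECT a.student, b.title AS course
FROM enrollments a
LEFT JOIN courses b ON a.course_id = b.id

Result:
student | course    
--------+-----------
Nate    | NULL      
Eve     | Biology   
Jack    | Algorithms
Pete    | Statistics
Hank    | Statistics


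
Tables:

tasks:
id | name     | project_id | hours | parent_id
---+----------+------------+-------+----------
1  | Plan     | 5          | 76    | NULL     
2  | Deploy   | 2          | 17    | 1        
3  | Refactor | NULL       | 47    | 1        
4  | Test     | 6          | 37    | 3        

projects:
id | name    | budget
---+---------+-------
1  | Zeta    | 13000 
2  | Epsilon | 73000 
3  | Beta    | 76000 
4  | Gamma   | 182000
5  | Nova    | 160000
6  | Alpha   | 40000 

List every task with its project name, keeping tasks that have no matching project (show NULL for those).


LEFT JOIN keeps every row from tasks (the left table); where project_id has no match in projects, the project columns become NULL. Walk through each task:
  - task 1 (Plan): project_id=5 -> matches Nova
  - task 2 (Deploy): project_id=2 -> matches Epsilon
  - task 3 (Refactor): project_id=NULL, no match -> kept with NULL
  - task 4 (Test): project_id=6 -> matches Alpha
All 4 rows appear; 1 has NULL project.

SQL:
SELECT a.name, b.name AS project
FROM tasks a
LEFT JOIN projects b ON a.project_id = b.id

Result:
name     | project
---------+--------
Plan     | Nova   
Deploy   | Epsilon
Refactor | NULL   
Test     | Alpha  


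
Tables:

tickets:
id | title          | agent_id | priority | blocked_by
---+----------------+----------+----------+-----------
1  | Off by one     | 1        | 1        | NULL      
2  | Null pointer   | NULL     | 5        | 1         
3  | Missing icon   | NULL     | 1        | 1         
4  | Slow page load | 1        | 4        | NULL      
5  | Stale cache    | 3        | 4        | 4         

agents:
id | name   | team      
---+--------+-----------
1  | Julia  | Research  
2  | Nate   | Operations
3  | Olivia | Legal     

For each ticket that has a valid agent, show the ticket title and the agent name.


INNER JOIN keeps only tickets rows whose agent_id matches an id in agents. Walk through each ticket:
  - ticket 1 (Off by one): agent_id=1 -> matches Julia
  - ticket 2 (Null pointer): agent_id=NULL, no match -> dropped
  - ticket 3 (Missing icon): agent_id=NULL, no match -> dropped
  - ticket 4 (Slow page load): agent_id=1 -> matches Julia
  - ticket 5 (Stale cache): agent_id=3 -> matches Olivia
So 2 of 5 rows are dropped.

SQL:
SELECT a.title, b.name AS agent
FROM tickets a
INNER JOIN agents b ON a.agent_id = b.id

Result:
title          | agent 
---------------+-------
Off by one     | Julia 
Slow page load | Julia 
Stale cache    | Olivia


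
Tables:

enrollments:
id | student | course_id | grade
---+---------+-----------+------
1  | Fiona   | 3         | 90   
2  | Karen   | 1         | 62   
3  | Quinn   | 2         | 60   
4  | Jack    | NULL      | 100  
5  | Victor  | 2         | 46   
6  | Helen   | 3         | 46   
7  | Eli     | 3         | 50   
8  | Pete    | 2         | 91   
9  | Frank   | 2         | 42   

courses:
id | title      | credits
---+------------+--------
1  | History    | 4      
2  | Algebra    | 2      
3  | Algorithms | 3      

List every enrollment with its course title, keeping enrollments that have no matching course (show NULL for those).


LEFT JOIN keeps every row from enrollments (the left table); where course_id has no match in courses, the course columns become NULL. Walk through each enrollment:
  - enrollment 1 (Fiona): course_id=3 -> matches Algorithms
  - enrollment 2 (Karen): course_id=1 -> matches History
  - enrollment 3 (Quinn): course_id=2 -> matches Algebra
  - enrollment 4 (Jack): course_id=NULL, no match -> kept with NULL
  - enrollment 5 (Victor): course_id=2 -> matches Algebra
  - enrollment 6 (Helen): course_id=3 -> matches Algorithms
  - enrollment 7 (Eli): course_id=3 -> matches Algorithms
  - enrollment 8 (Pete): course_id=2 -> matches Algebra
  - enrollment 9 (Frank): course_id=2 -> matches Algebra
All 9 rows appear; 1 has NULL course.

SQL:
SELECT a.student, b.title AS course
FROM enrollments a
LEFT JOIN courses b ON a.course_id = b.id

Result:
student | course    
--------+-----------
Fiona   | Algorithms
Karen   | History   
Quinn   | Algebra   
Jack    | NULL      
Victor  | Algebra   
Helen   | Algorithms
Eli     | Algorithms
Pete    | Algebra   
Frank   | Algebra   


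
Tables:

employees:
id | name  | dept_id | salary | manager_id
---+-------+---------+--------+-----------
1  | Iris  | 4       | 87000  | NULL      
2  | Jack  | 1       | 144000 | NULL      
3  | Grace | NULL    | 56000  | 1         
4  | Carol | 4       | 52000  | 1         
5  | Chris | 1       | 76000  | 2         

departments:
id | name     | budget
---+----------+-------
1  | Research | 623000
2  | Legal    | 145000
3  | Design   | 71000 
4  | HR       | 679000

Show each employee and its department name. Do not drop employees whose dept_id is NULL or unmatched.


LEFT JOIN keeps every row from employees (the left table); where dept_id has no match in departments, the department columns become NULL. Walk through each employee:
  - employee 1 (Iris): dept_id=4 -> matches HR
  - employee 2 (Jack): dept_id=1 -> matches Research
  - employee 3 (Grace): dept_id=NULL, no match -> kept with NULL
  - employee 4 (Carol): dept_id=4 -> matches HR
  - employee 5 (Chris): dept_id=1 -> matches Research
All 5 rows appear; 1 has NULL department.

SQL:
SELECT a.name, b.name AS department
FROM employees a
LEFT JOIN departments b ON a.dept_id = b.id

Result:
name  | department
------+-----------
Iris  | HR        
Jack  | Research  
Grace | NULL      
Carol | HR        
Chris | Research  


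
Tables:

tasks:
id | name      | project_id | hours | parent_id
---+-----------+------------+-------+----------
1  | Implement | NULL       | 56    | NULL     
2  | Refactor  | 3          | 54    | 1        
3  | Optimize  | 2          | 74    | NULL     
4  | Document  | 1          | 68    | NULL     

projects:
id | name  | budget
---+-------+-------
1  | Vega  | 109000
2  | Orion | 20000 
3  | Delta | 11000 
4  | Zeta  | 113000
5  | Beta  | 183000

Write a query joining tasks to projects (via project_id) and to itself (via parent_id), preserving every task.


Two LEFT JOINs from the same base table tasks: one to projects via project_id, one to tasks itself via parent_id. Both are LEFT so every task is preserved.
Match against projects:
  - task 1 (Implement): project_id=NULL, no match -> kept with NULL
  - task 2 (Refactor): project_id=3 -> matches Delta
  - task 3 (Optimize): project_id=2 -> matches Orion
  - task 4 (Document): project_id=1 -> matches Vega
Match against tasks (self):
  - task 1 (Implement): parent_id=NULL -> NULL
  - task 2 (Refactor): parent_id=1 -> Implement
  - task 3 (Optimize): parent_id=NULL -> NULL
  - task 4 (Document): parent_id=NULL -> NULL

SQL:
SELECT a.name, b.name AS project, c.name AS parent
FROM tasks a
LEFT JOIN projects b ON a.project_id = b.id
LEFT JOIN tasks c ON a.parent_id = c.id

Result:
name      | project | parent   
----------+---------+----------
Implement | NULL    | NULL     
Refactor  | Delta   | Implement
Optimize  | Orion   | NULL     
Document  | Vega    | NULL     


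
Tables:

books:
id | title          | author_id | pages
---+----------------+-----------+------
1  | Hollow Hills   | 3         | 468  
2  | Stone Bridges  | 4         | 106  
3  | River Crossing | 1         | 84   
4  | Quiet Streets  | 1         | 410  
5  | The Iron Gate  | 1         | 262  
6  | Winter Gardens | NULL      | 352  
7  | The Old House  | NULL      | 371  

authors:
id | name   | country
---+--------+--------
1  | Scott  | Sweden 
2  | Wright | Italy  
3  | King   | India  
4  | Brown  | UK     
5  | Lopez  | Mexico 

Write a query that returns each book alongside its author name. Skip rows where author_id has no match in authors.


INNER JOIN keeps only books rows whose author_id matches an id in authors. Walk through each book:
  - book 1 (Hollow Hills): author_id=3 -> matches King
  - book 2 (Stone Bridges): author_id=4 -> matches Brown
  - book 3 (River Crossing): author_id=1 -> matches Scott
  - book 4 (Quiet Streets): author_id=1 -> matches Scott
  - book 5 (The Iron Gate): author_id=1 -> matches Scott
  - book 6 (Winter Gardens): author_id=NULL, no match -> dropped
  - book 7 (The Old House): author_id=NULL, no match -> dropped
So 2 of 7 rows are dropped.

SQL:
SELECT a.title, b.name AS author
FROM books a
INNER JOIN authors b ON a.author_id = b.id

Result:
title          | author
---------------+-------
Hollow Hills   | King  
Stone Bridges  | Brown 
River Crossing | Scott 
Quiet Streets  | Scott 
The Iron Gate  | Scott 


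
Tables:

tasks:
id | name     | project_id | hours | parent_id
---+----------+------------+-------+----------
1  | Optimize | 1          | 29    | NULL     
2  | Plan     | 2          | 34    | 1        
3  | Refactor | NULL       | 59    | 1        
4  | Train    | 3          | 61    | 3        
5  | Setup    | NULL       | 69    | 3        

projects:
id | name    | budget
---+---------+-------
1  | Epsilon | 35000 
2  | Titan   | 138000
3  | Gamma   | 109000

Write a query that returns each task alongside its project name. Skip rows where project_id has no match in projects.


INNER JOIN keeps only tasks rows whose project_id matches an id in projects. Walk through each task:
  - task 1 (Optimize): project_id=1 -> matches Epsilon
  - task 2 (Plan): project_id=2 -> matches Titan
  - task 3 (Refactor): project_id=NULL, no match -> dropped
  - task 4 (Train): project_id=3 -> matches Gamma
  - task 5 (Setup): project_id=NULL, no match -> dropped
So 2 of 5 rows are dropped.

SQL:
SELECT a.name, b.name AS project
FROM tasks a
INNER JOIN projects b ON a.project_id = b.id

Result:
name     | project
---------+--------
Optimize | Epsilon
Plan     | Titan  
Train    | Gamma  


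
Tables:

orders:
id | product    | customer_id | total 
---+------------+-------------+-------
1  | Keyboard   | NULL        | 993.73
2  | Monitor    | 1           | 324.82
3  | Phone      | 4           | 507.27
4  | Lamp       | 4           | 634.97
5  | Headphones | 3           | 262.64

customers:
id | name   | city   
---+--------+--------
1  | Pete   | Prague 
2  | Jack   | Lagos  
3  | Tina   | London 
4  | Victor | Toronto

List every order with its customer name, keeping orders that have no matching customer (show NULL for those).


LEFT JOIN keeps every row from orders (the left table); where customer_id has no match in customers, the customer columns become NULL. Walk through each order:
  - order 1 (Keyboard): customer_id=NULL, no match -> kept with NULL
  - order 2 (Monitor): customer_id=1 -> matches Pete
  - order 3 (Phone): customer_id=4 -> matches Victor
  - order 4 (Lamp): customer_id=4 -> matches Victor
  - order 5 (Headphones): customer_id=3 -> matches Tina
All 5 rows appear; 1 has NULL customer.

SQL:
SELECT a.product, b.name AS customer
FROM orders a
LEFT JOIN customers b ON a.customer_id = b.id

Result:
product    | customer
-----------+---------
Keyboard   | NULL    
Monitor    | Pete    
Phone      | Victor  
Lamp       | Victor  
Headphones | Tina    


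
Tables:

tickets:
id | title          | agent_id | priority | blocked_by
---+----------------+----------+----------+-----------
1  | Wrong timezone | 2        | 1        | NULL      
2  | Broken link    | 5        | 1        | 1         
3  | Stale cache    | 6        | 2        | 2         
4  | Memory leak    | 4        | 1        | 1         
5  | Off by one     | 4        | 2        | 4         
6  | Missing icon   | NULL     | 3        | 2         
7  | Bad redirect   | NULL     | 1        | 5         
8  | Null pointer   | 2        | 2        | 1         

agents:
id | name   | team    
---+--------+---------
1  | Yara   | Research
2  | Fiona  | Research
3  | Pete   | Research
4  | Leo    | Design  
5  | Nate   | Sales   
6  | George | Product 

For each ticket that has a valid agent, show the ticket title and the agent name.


INNER JOIN keeps only tickets rows whose agent_id matches an id in agents. Walk through each ticket:
  - ticket 1 (Wrong timezone): agent_id=2 -> matches Fiona
  - ticket 2 (Broken link): agent_id=5 -> matches Nate
  - ticket 3 (Stale cache): agent_id=6 -> matches George
  - ticket 4 (Memory leak): agent_id=4 -> matches Leo
  - ticket 5 (Off by one): agent_id=4 -> matches Leo
  - ticket 6 (Missing icon): agent_id=NULL, no match -> dropped
  - ticket 7 (Bad redirect): agent_id=NULL, no match -> dropped
  - ticket 8 (Null pointer): agent_id=2 -> matches Fiona
So 2 of 8 rows are dropped.

SQL:
SELECT a.title, b.name AS agent
FROM tickets a
INNER JOIN agents b ON a.agent_id = b.id

Result:
title          | agent 
---------------+-------
Wrong timezone | Fiona 
Broken link    | Nate  
Stale cache    | George
Memory leak    | Leo   
Off by one     | Leo   
Null pointer   | Fiona 


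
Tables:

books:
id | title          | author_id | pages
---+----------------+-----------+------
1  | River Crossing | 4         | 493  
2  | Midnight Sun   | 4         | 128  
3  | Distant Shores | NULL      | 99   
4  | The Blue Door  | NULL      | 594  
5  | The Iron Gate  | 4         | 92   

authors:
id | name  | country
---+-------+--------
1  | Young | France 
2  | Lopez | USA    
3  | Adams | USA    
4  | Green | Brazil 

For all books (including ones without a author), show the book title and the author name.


LEFT JOIN keeps every row from books (the left table); where author_id has no match in authors, the author columns become NULL. Walk through each book:
  - book 1 (River Crossing): author_id=4 -> matches Green
  - book 2 (Midnight Sun): author_id=4 -> matches Green
  - book 3 (Distant Shores): author_id=NULL, no match -> kept with NULL
  - book 4 (The Blue Door): author_id=NULL, no match -> kept with NULL
  - book 5 (The Iron Gate): author_id=4 -> matches Green
All 5 rows appear; 2 have NULL author.

SQL:
SELECT a.title, b.name AS author
FROM books a
LEFT JOIN authors b ON a.author_id = b.id

Result:
title          | author
---------------+-------
River Crossing | Green 
Midnight Sun   | Green 
Distant Shores | NULL  
The Blue Door  | NULL  
The Iron Gate  | Green 


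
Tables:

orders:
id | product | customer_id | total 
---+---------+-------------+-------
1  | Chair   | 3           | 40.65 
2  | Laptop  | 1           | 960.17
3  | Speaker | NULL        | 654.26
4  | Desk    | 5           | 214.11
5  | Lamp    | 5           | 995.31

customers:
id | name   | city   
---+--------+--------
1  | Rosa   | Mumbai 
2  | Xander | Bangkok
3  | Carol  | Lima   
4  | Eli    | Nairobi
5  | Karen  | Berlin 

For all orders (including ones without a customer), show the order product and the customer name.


LEFT JOIN keeps every row from orders (the left table); where customer_id has no match in customers, the customer columns become NULL. Walk through each order:
  - order 1 (Chair): customer_id=3 -> matches Carol
  - order 2 (Laptop): customer_id=1 -> matches Rosa
  - order 3 (Speaker): customer_id=NULL, no match -> kept with NULL
  - order 4 (Desk): customer_id=5 -> matches Karen
  - order 5 (Lamp): customer_id=5 -> matches Karen
All 5 rows appear; 1 has NULL customer.

SQL:
SELECT a.product, b.name AS customer
FROM orders a
LEFT JOIN customers b ON a.customer_id = b.id

Result:
product | customer
--------+---------
Chair   | Carol   
Laptop  | Rosa    
Speaker | NULL    
Desk    | Karen   
Lamp    | Karen   


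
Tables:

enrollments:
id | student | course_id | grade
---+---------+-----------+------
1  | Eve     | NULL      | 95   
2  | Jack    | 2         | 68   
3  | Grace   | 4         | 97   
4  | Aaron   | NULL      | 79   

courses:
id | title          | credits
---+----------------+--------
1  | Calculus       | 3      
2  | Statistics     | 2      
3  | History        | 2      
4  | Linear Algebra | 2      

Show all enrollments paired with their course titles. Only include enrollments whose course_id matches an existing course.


INNER JOIN keeps only enrollments rows whose course_id matches an id in courses. Walk through each enrollment:
  - enrollment 1 (Eve): course_id=NULL, no match -> dropped
  - enrollment 2 (Jack): course_id=2 -> matches Statistics
  - enrollment 3 (Grace): course_id=4 -> matches Linear Algebra
  - enrollment 4 (Aaron): course_id=NULL, no match -> dropped
So 2 of 4 rows are dropped.

SQL:
SELECT a.student, b.title AS course
FROM enrollments a
INNER JOIN courses b ON a.course_id = b.id

Result:
student | course        
--------+---------------
Jack    | Statistics    
Grace   | Linear Algebra


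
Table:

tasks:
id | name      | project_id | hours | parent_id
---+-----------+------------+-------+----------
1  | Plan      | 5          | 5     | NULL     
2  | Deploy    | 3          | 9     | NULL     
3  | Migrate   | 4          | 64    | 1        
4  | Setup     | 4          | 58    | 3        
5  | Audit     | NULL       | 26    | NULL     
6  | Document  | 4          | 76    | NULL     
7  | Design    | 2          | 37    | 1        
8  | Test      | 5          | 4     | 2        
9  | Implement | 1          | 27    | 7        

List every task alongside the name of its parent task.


This is a self-join: tasks is joined to a second copy of itself, matching each row's parent_id to another row's id. Use LEFT JOIN so rows with parent_id=NULL are kept.
  - task 1 (Plan): parent_id=NULL -> NULL
  - task 2 (Deploy): parent_id=NULL -> NULL
  - task 3 (Migrate): parent_id=1 -> Plan
  - task 4 (Setup): parent_id=3 -> Migrate
  - task 5 (Audit): parent_id=NULL -> NULL
  - task 6 (Document): parent_id=NULL -> NULL
  - task 7 (Design): parent_id=1 -> Plan
  - task 8 (Test): parent_id=2 -> Deploy
  - task 9 (Implement): parent_id=7 -> Design

SQL:
SELECT a.name AS item, b.name AS parent
FROM tasks a
LEFT JOIN tasks b ON a.parent_id = b.id

Result:
item      | parent 
----------+--------
Plan      | NULL   
Deploy    | NULL   
Migrate   | Plan   
Setup     | Migrate
Audit     | NULL   
Document  | NULL   
Design    | Plan   
Test      | Deploy 
Implement | Design 


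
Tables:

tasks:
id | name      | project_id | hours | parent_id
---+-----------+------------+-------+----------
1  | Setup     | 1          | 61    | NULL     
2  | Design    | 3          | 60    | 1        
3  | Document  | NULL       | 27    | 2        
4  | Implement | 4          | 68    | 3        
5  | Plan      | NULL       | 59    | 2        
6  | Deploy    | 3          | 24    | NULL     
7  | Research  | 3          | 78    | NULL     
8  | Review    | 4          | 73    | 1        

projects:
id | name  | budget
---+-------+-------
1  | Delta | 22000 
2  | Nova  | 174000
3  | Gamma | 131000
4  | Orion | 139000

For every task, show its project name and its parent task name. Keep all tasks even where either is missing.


Two LEFT JOINs from the same base table tasks: one to projects via project_id, one to tasks itself via parent_id. Both are LEFT so every task is preserved.
Match against projects:
  - task 1 (Setup): project_id=1 -> matches Delta
  - task 2 (Design): project_id=3 -> matches Gamma
  - task 3 (Document): project_id=NULL, no match -> kept with NULL
  - task 4 (Implement): project_id=4 -> matches Orion
  - task 5 (Plan): project_id=NULL, no match -> kept with NULL
  - task 6 (Deploy): project_id=3 -> matches Gamma
  - task 7 (Research): project_id=3 -> matches Gamma
  - task 8 (Review): project_id=4 -> matches Orion
Match against tasks (self):
  - task 1 (Setup): parent_id=NULL -> NULL
  - task 2 (Design): parent_id=1 -> Setup
  - task 3 (Document): parent_id=2 -> Design
  - task 4 (Implement): parent_id=3 -> Document
  - task 5 (Plan): parent_id=2 -> Design
  - task 6 (Deploy): parent_id=NULL -> NULL
  - task 7 (Research): parent_id=NULL -> NULL
  - task 8 (Review): parent_id=1 -> Setup

SQL:
SELECT a.name, b.name AS project, c.name AS parent
FROM tasks a
LEFT JOIN projects b ON a.project_id = b.id
LEFT JOIN tasks c ON a.parent_id = c.id

Result:
name      | project | parent  
----------+---------+---------
Setup     | Delta   | NULL    
Design    | Gamma   | Setup   
Document  | NULL    | Design  
Implement | Orion   | Document
Plan      | NULL    | Design  
Deploy    | Gamma   | NULL    
Research  | Gamma   | NULL    
Review    | Orion   | Setup   


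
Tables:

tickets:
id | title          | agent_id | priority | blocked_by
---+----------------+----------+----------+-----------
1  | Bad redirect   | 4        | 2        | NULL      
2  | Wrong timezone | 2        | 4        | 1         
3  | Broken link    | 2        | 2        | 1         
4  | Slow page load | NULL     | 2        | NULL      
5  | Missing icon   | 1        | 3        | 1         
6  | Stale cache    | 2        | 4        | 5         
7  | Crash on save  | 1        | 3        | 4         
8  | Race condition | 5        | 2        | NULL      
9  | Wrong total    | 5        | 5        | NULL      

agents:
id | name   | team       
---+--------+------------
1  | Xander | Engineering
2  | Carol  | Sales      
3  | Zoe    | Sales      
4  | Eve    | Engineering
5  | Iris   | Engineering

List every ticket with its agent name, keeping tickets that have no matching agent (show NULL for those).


LEFT JOIN keeps every row from tickets (the left table); where agent_id has no match in agents, the agent columns become NULL. Walk through each ticket:
  - ticket 1 (Bad redirect): agent_id=4 -> matches Eve
  - ticket 2 (Wrong timezone): agent_id=2 -> matches Carol
  - ticket 3 (Broken link): agent_id=2 -> matches Carol
  - ticket 4 (Slow page load): agent_id=NULL, no match -> kept with NULL
  - ticket 5 (Missing icon): agent_id=1 -> matches Xander
  - ticket 6 (Stale cache): agent_id=2 -> matches Carol
  - ticket 7 (Crash on save): agent_id=1 -> matches Xander
  - ticket 8 (Race condition): agent_id=5 -> matches Iris
  - ticket 9 (Wrong total): agent_id=5 -> matches Iris
All 9 rows appear; 1 has NULL agent.

SQL:
SELECT a.title, b.name AS agent
FROM tickets a
LEFT JOIN agents b ON a.agent_id = b.id

Result:
title          | agent 
---------------+-------
Bad redirect   | Eve   
Wrong timezone | Carol 
Broken link    | Carol 
Slow page load | NULL  
Missing icon   | Xander
Stale cache    | Carol 
Crash on save  | Xander
Race condition | Iris  
Wrong total    | Iris  


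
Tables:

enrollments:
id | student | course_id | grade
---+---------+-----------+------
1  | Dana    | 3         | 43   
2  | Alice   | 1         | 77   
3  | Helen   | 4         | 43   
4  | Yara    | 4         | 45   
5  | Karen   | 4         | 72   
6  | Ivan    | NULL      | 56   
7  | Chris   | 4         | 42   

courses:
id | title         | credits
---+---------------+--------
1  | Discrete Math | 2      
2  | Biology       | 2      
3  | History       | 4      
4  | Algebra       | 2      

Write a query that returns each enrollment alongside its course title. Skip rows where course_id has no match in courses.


INNER JOIN keeps only enrollments rows whose course_id matches an id in courses. Walk through each enrollment:
  - enrollment 1 (Dana): course_id=3 -> matches History
  - enrollment 2 (Alice): course_id=1 -> matches Discrete Math
  - enrollment 3 (Helen): course_id=4 -> matches Algebra
  - enrollment 4 (Yara): course_id=4 -> matches Algebra
  - enrollment 5 (Karen): course_id=4 -> matches Algebra
  - enrollment 6 (Ivan): course_id=NULL, no match -> dropped
  - enrollment 7 (Chris): course_id=4 -> matches Algebra
So 1 of 7 rows is dropped.

SQL:
SELECT a.student, b.title AS course
FROM enrollments a
INNER JOIN courses b ON a.course_id = b.id

Result:
student | course       
--------+--------------
Dana    | History      
Alice   | Discrete Math
Helen   | Algebra      
Yara    | Algebra      
Karen   | Algebra      
Chris   | Algebra      


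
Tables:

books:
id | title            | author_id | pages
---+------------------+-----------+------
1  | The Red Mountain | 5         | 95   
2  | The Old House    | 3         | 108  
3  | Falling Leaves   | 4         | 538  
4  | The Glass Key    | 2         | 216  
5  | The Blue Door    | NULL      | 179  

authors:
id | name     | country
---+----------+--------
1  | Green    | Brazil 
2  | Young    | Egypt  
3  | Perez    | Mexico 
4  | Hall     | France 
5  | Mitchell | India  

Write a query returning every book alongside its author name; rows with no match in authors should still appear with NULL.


LEFT JOIN keeps every row from books (the left table); where author_id has no match in authors, the author columns become NULL. Walk through each book:
  - book 1 (The Red Mountain): author_id=5 -> matches Mitchell
  - book 2 (The Old House): author_id=3 -> matches Perez
  - book 3 (Falling Leaves): author_id=4 -> matches Hall
  - book 4 (The Glass Key): author_id=2 -> matches Young
  - book 5 (The Blue Door): author_id=NULL, no match -> kept with NULL
All 5 rows appear; 1 has NULL author.

SQL:
SELECT a.title, b.name AS author
FROM books a
LEFT JOIN authors b ON a.author_id = b.id

Result:
title            | author  
-----------------+---------
The Red Mountain | Mitchell
The Old House    | Perez   
Falling Leaves   | Hall    
The Glass Key    | Young   
The Blue Door    | NULL    


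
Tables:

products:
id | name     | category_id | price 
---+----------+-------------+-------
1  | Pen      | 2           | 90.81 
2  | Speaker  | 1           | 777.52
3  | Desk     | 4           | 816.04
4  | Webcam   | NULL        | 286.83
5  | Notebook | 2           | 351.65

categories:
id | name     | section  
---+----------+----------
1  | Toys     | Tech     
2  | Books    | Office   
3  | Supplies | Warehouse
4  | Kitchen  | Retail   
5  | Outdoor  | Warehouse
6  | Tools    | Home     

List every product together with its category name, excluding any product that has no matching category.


INNER JOIN keeps only products rows whose category_id matches an id in categories. Walk through each product:
  - product 1 (Pen): category_id=2 -> matches Books
  - product 2 (Speaker): category_id=1 -> matches Toys
  - product 3 (Desk): category_id=4 -> matches Kitchen
  - product 4 (Webcam): category_id=NULL, no match -> dropped
  - product 5 (Notebook): category_id=2 -> matches Books
So 1 of 5 rows is dropped.

SQL:
SELECT a.name, b.name AS category
FROM products a
INNER JOIN categories b ON a.category_id = b.id

Result:
name     | category
---------+---------
Pen      | Books   
Speaker  | Toys    
Desk     | Kitchen 
Notebook | Books   


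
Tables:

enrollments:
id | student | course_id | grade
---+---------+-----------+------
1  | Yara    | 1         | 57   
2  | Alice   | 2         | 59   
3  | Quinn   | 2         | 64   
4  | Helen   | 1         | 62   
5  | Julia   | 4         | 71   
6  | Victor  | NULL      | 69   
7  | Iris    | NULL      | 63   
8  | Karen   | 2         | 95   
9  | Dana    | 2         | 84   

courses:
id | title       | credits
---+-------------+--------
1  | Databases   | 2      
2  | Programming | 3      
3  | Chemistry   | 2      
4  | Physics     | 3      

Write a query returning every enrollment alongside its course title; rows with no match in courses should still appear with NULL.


LEFT JOIN keeps every row from enrollments (the left table); where course_id has no match in courses, the course columns become NULL. Walk through each enrollment:
  - enrollment 1 (Yara): course_id=1 -> matches Databases
  - enrollment 2 (Alice): course_id=2 -> matches Programming
  - enrollment 3 (Quinn): course_id=2 -> matches Programming
  - enrollment 4 (Helen): course_id=1 -> matches Databases
  - enrollment 5 (Julia): course_id=4 -> matches Physics
  - enrollment 6 (Victor): course_id=NULL, no match -> kept with NULL
  - enrollment 7 (Iris): course_id=NULL, no match -> kept with NULL
  - enrollment 8 (Karen): course_id=2 -> matches Programming
  - enrollment 9 (Dana): course_id=2 -> matches Programming
All 9 rows appear; 2 have NULL course.

SQL:
SELECT a.student, b.title AS course
FROM enrollments a
LEFT JOIN courses b ON a.course_id = b.id

Result:
student | course     
--------+------------
Yara    | Databases  
Alice   | Programming
Quinn   | Programming
Helen   | Databases  
Julia   | Physics    
Victor  | NULL       
Iris    | NULL       
Karen   | Programming
Dana    | Programming


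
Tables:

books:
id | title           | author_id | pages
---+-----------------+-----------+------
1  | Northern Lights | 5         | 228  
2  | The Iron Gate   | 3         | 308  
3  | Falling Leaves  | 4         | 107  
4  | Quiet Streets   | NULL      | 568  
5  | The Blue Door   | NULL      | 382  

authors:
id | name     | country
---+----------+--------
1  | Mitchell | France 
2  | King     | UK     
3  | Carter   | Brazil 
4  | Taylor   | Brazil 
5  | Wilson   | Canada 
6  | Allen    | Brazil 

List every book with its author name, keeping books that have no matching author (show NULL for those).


LEFT JOIN keeps every row from books (the left table); where author_id has no match in authors, the author columns become NULL. Walk through each book:
  - book 1 (Northern Lights): author_id=5 -> matches Wilson
  - book 2 (The Iron Gate): author_id=3 -> matches Carter
  - book 3 (Falling Leaves): author_id=4 -> matches Taylor
  - book 4 (Quiet Streets): author_id=NULL, no match -> kept with NULL
  - book 5 (The Blue Door): author_id=NULL, no match -> kept with NULL
All 5 rows appear; 2 have NULL author.

SQL:
SELECT a.title, b.name AS author
FROM books a
LEFT JOIN authors b ON a.author_id = b.id

Result:
title           | author
----------------+-------
Northern Lights | Wilson
The Iron Gate   | Carter
Falling Leaves  | Taylor
Quiet Streets   | NULL  
The Blue Door   | NULL  


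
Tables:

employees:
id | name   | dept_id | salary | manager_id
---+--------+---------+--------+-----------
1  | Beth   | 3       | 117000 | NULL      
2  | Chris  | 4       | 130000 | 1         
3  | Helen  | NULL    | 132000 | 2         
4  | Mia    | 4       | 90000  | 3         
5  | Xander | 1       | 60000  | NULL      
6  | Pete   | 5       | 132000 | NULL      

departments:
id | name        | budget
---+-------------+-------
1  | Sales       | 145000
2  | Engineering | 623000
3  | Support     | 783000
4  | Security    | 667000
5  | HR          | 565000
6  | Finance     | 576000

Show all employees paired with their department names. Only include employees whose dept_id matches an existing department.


INNER JOIN keeps only employees rows whose dept_id matches an id in departments. Walk through each employee:
  - employee 1 (Beth): dept_id=3 -> matches Support
  - employee 2 (Chris): dept_id=4 -> matches Security
  - employee 3 (Helen): dept_id=NULL, no match -> dropped
  - employee 4 (Mia): dept_id=4 -> matches Security
  - employee 5 (Xander): dept_id=1 -> matches Sales
  - employee 6 (Pete): dept_id=5 -> matches HR
So 1 of 6 rows is dropped.

SQL:
SELECT a.name, b.name AS department
FROM employees a
INNER JOIN departments b ON a.dept_id = b.id

Result:
name   | department
-------+-----------
Beth   | Support   
Chris  | Security  
Mia    | Security  
Xander | Sales     
Pete   | HR        
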